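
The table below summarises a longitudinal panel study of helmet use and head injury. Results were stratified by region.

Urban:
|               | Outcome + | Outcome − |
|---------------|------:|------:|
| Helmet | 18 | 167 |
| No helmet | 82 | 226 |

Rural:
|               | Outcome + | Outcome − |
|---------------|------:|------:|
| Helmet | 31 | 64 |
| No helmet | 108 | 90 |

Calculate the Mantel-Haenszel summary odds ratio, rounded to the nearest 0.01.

0.35

OR_MH = Σ(aᵢdᵢ/nᵢ) / Σ(bᵢcᵢ/nᵢ), where nᵢ is the stratum total.
Stratum 1 (Urban): n = 493; a·d/n = 18·226/493 = 8.2515; b·c/n = 167·82/493 = 27.7769
Stratum 2 (Rural): n = 293; a·d/n = 31·90/293 = 9.5222; b·c/n = 64·108/293 = 23.5904
OR_MH = (8.2515 + 9.5222) / (27.7769 + 23.5904) = 17.7737 / 51.3673 = 0.34601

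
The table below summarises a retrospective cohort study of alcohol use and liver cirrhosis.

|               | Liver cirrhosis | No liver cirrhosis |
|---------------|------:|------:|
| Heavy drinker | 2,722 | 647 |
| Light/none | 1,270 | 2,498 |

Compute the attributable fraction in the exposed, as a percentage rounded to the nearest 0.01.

Cells: a = 2722, b = 647, c = 1270, d = 2498.
Risk in exposed = 2722/3369 = 0.80795; risk in unexposed = 1270/3768 = 0.33705.
RR = 0.80795/0.33705 = 2.39714
AR% = (RR − 1)/RR × 100 = (2.39714 − 1)/2.39714 × 100 = 58.2837%

58.28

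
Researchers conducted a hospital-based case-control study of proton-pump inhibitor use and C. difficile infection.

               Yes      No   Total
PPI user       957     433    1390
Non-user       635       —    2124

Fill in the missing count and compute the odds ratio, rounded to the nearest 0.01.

The missing cell is in the unexposed row: 2124 − 635 = 1489.
So a = 957, b = 433, c = 635, d = 1489.
OR = (a·d)/(b·c) = (957 × 1489) / (433 × 635) = 1424973 / 274955 = 5.18257

5.18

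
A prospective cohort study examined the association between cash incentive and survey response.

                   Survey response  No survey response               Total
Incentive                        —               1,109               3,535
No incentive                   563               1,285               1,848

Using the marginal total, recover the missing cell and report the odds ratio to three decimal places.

4.993

The missing cell is in the exposed row: 3535 − 1109 = 2426.
So a = 2426, b = 1109, c = 563, d = 1285.
OR = (a·d)/(b·c) = (2426 × 1285) / (1109 × 563) = 3117410 / 624367 = 4.99291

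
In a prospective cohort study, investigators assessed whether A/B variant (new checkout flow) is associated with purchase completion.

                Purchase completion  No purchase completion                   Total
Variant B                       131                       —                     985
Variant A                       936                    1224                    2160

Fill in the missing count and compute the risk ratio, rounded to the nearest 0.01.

The missing cell is in the exposed row: 985 − 131 = 854.
So a = 131, b = 854, c = 936, d = 1224.
RR = [a/(a+b)] / [c/(c+d)] = (131/985) / (936/2160) = 0.13299/0.43333 = 0.30691

0.31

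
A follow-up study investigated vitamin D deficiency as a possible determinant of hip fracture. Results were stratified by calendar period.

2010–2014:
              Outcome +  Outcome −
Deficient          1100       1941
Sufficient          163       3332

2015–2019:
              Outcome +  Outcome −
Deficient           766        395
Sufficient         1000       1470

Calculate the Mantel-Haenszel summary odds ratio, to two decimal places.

OR_MH = Σ(aᵢdᵢ/nᵢ) / Σ(bᵢcᵢ/nᵢ), where nᵢ is the stratum total.
Stratum 1 (2010–2014): n = 6536; a·d/n = 1100·3332/6536 = 560.7711; b·c/n = 1941·163/6536 = 48.4062
Stratum 2 (2015–2019): n = 3631; a·d/n = 766·1470/3631 = 310.1129; b·c/n = 395·1000/3631 = 108.7855
OR_MH = (560.7711 + 310.1129) / (48.4062 + 108.7855) = 870.8840 / 157.1917 = 5.54027

5.54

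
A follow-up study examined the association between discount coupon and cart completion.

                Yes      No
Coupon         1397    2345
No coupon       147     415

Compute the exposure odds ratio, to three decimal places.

Cells: a = 1397, b = 2345, c = 147, d = 415.
OR = (a·d)/(b·c) = (1397 × 415) / (2345 × 147) = 579755 / 344715 = 1.68184
The odds of cart completion are about 1.68 times as high in the coupon group.

1.682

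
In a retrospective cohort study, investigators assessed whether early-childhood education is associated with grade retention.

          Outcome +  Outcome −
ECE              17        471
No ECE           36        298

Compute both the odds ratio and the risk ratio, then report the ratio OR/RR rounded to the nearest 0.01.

0.92

Cells: a = 17, b = 471, c = 36, d = 298.
OR = (17·298)/(471·36) = 5066/16956 = 0.29877
Risk in exposed = 17/488 = 0.03484; risk in unexposed = 36/334 = 0.10778; RR = 0.32320
OR/RR = 0.29877 / 0.32320 = 0.92442
The outcome is not rare, so the OR lies further from 1 than the RR.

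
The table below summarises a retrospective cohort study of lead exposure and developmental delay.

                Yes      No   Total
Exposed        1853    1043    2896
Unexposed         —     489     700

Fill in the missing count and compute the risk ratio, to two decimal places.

The missing cell is in the unexposed row: 700 − 489 = 211.
So a = 1853, b = 1043, c = 211, d = 489.
RR = [a/(a+b)] / [c/(c+d)] = (1853/2896) / (211/700) = 0.63985/0.30143 = 2.12272

2.12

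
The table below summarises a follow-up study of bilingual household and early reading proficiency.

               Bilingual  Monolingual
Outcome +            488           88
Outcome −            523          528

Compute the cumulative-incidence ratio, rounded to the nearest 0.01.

3.38

Reading the table with exposure as columns: a = 488 (Bilingual, case), b = 523 (Bilingual, non-case), c = 88 (Monolingual, case), d = 528.
Risk in exposed = 488/1011 = 0.48269; risk in unexposed = 88/616 = 0.14286.
RR = 0.48269 / 0.14286 = 3.37883
The risk among the exposed is 3.38 times that among the unexposed.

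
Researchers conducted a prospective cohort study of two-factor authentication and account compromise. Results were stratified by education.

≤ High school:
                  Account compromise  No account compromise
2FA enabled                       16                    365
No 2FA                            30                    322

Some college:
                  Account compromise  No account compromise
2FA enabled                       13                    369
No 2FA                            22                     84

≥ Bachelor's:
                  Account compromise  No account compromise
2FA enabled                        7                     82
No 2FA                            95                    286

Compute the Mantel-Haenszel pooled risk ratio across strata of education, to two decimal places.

RR_MH = Σ(aᵢ·n₀ᵢ/nᵢ) / Σ(cᵢ·n₁ᵢ/nᵢ), with n₁ᵢ = aᵢ+bᵢ (exposed), n₀ᵢ = cᵢ+dᵢ (unexposed), nᵢ = n₁ᵢ+n₀ᵢ.
Stratum 1 (≤ High school): n₁ = 381, n₀ = 352, n = 733; a·n₀/n = 16·352/733 = 7.6835; c·n₁/n = 30·381/733 = 15.5935
Stratum 2 (Some college): n₁ = 382, n₀ = 106, n = 488; a·n₀/n = 13·106/488 = 2.8238; c·n₁/n = 22·382/488 = 17.2213
Stratum 3 (≥ Bachelor's): n₁ = 89, n₀ = 381, n = 470; a·n₀/n = 7·381/470 = 5.6745; c·n₁/n = 95·89/470 = 17.9894
RR_MH = (7.6835 + 2.8238 + 5.6745) / (15.5935 + 17.2213 + 17.9894) = 16.1817 / 50.8041 = 0.31851

0.32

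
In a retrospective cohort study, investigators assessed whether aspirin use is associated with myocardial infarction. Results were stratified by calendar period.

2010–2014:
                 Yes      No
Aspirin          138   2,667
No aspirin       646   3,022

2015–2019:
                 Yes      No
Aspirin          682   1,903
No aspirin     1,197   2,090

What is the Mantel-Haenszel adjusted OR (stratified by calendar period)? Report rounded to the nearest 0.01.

0.47

OR_MH = Σ(aᵢdᵢ/nᵢ) / Σ(bᵢcᵢ/nᵢ), where nᵢ is the stratum total.
Stratum 1 (2010–2014): n = 6473; a·d/n = 138·3022/6473 = 64.4270; b·c/n = 2667·646/6473 = 266.1644
Stratum 2 (2015–2019): n = 5872; a·d/n = 682·2090/5872 = 242.7418; b·c/n = 1903·1197/5872 = 387.9242
OR_MH = (64.4270 + 242.7418) / (266.1644 + 387.9242) = 307.1688 / 654.0886 = 0.46961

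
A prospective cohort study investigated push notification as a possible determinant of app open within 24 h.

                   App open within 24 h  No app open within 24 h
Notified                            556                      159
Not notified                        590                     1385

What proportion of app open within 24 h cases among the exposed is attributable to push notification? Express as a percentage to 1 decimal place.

61.6

Cells: a = 556, b = 159, c = 590, d = 1385.
Risk in exposed = 556/715 = 0.77762; risk in unexposed = 590/1975 = 0.29873.
RR = 0.77762/0.29873 = 2.60306
AR% = (RR − 1)/RR × 100 = (2.60306 − 1)/2.60306 × 100 = 61.5836%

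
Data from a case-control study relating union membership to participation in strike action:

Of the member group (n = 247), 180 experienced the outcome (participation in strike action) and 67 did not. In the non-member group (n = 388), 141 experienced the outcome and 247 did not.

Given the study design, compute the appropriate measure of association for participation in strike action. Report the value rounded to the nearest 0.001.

4.706

From the description: a = 180, b = 67, c = 141, d = 247.
This is a case-control study: participants were sampled on outcome status, so risks in the source population cannot be estimated directly — relative risk is not valid here. The odds ratio is the appropriate measure.
OR = (a·d)/(b·c) = (180 × 247) / (67 × 141) = 44460 / 9447 = 4.70626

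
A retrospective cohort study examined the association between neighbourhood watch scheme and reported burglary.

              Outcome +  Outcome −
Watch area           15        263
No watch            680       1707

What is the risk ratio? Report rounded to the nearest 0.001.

Cells: a = 15, b = 263, c = 680, d = 1707.
Risk in exposed = 15/278 = 0.05396; risk in unexposed = 680/2387 = 0.28488.
RR = 0.05396 / 0.28488 = 0.18940
The risk is 81% lower among the exposed than among the unexposed.

0.189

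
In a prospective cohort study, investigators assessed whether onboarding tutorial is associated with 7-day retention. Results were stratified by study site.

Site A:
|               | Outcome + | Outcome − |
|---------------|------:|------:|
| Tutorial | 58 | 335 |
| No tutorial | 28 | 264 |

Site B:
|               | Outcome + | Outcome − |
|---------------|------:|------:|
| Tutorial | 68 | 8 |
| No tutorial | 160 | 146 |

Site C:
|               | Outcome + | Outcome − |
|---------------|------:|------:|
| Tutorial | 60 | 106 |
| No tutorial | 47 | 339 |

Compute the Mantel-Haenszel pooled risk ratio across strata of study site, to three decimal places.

RR_MH = Σ(aᵢ·n₀ᵢ/nᵢ) / Σ(cᵢ·n₁ᵢ/nᵢ), with n₁ᵢ = aᵢ+bᵢ (exposed), n₀ᵢ = cᵢ+dᵢ (unexposed), nᵢ = n₁ᵢ+n₀ᵢ.
Stratum 1 (Site A): n₁ = 393, n₀ = 292, n = 685; a·n₀/n = 58·292/685 = 24.7241; c·n₁/n = 28·393/685 = 16.0642
Stratum 2 (Site B): n₁ = 76, n₀ = 306, n = 382; a·n₀/n = 68·306/382 = 54.4712; c·n₁/n = 160·76/382 = 31.8325
Stratum 3 (Site C): n₁ = 166, n₀ = 386, n = 552; a·n₀/n = 60·386/552 = 41.9565; c·n₁/n = 47·166/552 = 14.1341
RR_MH = (24.7241 + 54.4712 + 41.9565) / (16.0642 + 31.8325 + 14.1341) = 121.1518 / 62.0308 = 1.95309

1.953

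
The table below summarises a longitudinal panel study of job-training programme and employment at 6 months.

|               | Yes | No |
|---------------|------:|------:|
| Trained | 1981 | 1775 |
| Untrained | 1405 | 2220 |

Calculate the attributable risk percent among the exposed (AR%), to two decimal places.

Cells: a = 1981, b = 1775, c = 1405, d = 2220.
Risk in exposed = 1981/3756 = 0.52742; risk in unexposed = 1405/3625 = 0.38759.
RR = 0.52742/0.38759 = 1.36079
AR% = (RR − 1)/RR × 100 = (1.36079 − 1)/1.36079 × 100 = 26.5132%

26.51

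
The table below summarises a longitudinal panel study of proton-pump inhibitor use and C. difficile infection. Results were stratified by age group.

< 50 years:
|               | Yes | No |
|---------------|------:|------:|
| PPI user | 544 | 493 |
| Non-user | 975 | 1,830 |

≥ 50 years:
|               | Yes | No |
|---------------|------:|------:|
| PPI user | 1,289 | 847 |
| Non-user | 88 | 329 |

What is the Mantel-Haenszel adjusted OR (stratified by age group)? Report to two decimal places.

OR_MH = Σ(aᵢdᵢ/nᵢ) / Σ(bᵢcᵢ/nᵢ), where nᵢ is the stratum total.
Stratum 1 (< 50 years): n = 3842; a·d/n = 544·1830/3842 = 259.1150; b·c/n = 493·975/3842 = 125.1106
Stratum 2 (≥ 50 years): n = 2553; a·d/n = 1289·329/2553 = 166.1108; b·c/n = 847·88/2553 = 29.1955
OR_MH = (259.1150 + 166.1108) / (125.1106 + 29.1955) = 425.2259 / 154.3061 = 2.75573

2.76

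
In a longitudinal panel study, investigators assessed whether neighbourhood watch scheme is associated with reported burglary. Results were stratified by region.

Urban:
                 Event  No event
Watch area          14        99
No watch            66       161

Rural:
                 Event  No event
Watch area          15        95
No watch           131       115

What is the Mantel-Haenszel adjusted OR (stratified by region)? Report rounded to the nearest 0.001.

OR_MH = Σ(aᵢdᵢ/nᵢ) / Σ(bᵢcᵢ/nᵢ), where nᵢ is the stratum total.
Stratum 1 (Urban): n = 340; a·d/n = 14·161/340 = 6.6294; b·c/n = 99·66/340 = 19.2176
Stratum 2 (Rural): n = 356; a·d/n = 15·115/356 = 4.8455; b·c/n = 95·131/356 = 34.9579
OR_MH = (6.6294 + 4.8455) / (19.2176 + 34.9579) = 11.4749 / 54.1755 = 0.21181

0.212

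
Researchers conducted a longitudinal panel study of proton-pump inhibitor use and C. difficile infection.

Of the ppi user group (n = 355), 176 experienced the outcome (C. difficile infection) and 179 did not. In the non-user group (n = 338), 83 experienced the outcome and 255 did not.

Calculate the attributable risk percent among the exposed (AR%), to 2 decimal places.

50.47

From the description: a = 176, b = 179, c = 83, d = 255.
Risk in exposed = 176/355 = 0.49577; risk in unexposed = 83/338 = 0.24556.
RR = 0.49577/0.24556 = 2.01894
AR% = (RR − 1)/RR × 100 = (2.01894 − 1)/2.01894 × 100 = 50.4690%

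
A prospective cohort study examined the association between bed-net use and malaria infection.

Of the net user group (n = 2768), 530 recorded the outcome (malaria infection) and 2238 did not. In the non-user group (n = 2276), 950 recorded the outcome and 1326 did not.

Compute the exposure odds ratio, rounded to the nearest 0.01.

From the description: a = 530, b = 2238, c = 950, d = 1326.
OR = (a·d)/(b·c) = (530 × 1326) / (2238 × 950) = 702780 / 2126100 = 0.33055
Exposure is associated with lower odds of malaria infection (OR = 0.33 < 1).

0.33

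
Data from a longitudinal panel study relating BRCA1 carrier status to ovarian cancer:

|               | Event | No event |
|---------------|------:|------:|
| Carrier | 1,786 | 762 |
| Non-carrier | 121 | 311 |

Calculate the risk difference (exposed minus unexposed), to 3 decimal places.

Cells: a = 1786, b = 762, c = 121, d = 311.
Risk in exposed = 1786/2548 = 0.700942; risk in unexposed = 121/432 = 0.280093.
Risk difference = 0.700942 − 0.280093 = 0.420849

0.421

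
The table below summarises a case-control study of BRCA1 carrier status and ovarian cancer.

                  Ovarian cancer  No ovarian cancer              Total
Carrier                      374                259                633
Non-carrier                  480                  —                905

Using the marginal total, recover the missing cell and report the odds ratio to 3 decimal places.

1.279

The missing cell is in the unexposed row: 905 − 480 = 425.
So a = 374, b = 259, c = 480, d = 425.
OR = (a·d)/(b·c) = (374 × 425) / (259 × 480) = 158950 / 124320 = 1.27856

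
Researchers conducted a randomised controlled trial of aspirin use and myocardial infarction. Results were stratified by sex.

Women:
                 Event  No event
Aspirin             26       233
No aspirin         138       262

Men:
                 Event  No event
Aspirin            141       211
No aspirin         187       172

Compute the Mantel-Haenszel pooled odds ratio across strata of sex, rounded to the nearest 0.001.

OR_MH = Σ(aᵢdᵢ/nᵢ) / Σ(bᵢcᵢ/nᵢ), where nᵢ is the stratum total.
Stratum 1 (Women): n = 659; a·d/n = 26·262/659 = 10.3369; b·c/n = 233·138/659 = 48.7921
Stratum 2 (Men): n = 711; a·d/n = 141·172/711 = 34.1097; b·c/n = 211·187/711 = 55.4951
OR_MH = (10.3369 + 34.1097) / (48.7921 + 55.4951) = 44.4466 / 104.2872 = 0.42619

0.426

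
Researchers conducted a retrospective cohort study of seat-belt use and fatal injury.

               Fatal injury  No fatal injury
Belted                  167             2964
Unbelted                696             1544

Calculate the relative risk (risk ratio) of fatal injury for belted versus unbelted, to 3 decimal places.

Cells: a = 167, b = 2964, c = 696, d = 1544.
Risk in exposed = 167/3131 = 0.05334; risk in unexposed = 696/2240 = 0.31071.
RR = 0.05334 / 0.31071 = 0.17166
The risk is 83% lower among the exposed than among the unexposed.

0.172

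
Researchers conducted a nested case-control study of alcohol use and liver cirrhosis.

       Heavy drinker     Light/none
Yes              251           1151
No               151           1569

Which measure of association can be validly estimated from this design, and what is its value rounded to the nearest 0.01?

Reading the table with exposure as columns: a = 251 (Heavy drinker, case), b = 151 (Heavy drinker, non-case), c = 1151 (Light/none, case), d = 1569.
This is a nested case-control study: participants were sampled on outcome status, so risks in the source population cannot be estimated directly — relative risk is not valid here. The odds ratio is the appropriate measure.
OR = (a·d)/(b·c) = (251 × 1569) / (151 × 1151) = 393819 / 173801 = 2.26592

2.27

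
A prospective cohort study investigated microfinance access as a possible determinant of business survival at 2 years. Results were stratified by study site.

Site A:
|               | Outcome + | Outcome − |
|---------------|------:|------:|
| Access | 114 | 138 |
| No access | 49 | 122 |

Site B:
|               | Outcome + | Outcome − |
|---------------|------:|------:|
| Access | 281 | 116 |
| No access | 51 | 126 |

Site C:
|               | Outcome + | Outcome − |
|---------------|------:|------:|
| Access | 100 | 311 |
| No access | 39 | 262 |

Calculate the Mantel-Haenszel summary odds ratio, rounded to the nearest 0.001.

3.032

OR_MH = Σ(aᵢdᵢ/nᵢ) / Σ(bᵢcᵢ/nᵢ), where nᵢ is the stratum total.
Stratum 1 (Site A): n = 423; a·d/n = 114·122/423 = 32.8794; b·c/n = 138·49/423 = 15.9858
Stratum 2 (Site B): n = 574; a·d/n = 281·126/574 = 61.6829; b·c/n = 116·51/574 = 10.3066
Stratum 3 (Site C): n = 712; a·d/n = 100·262/712 = 36.7978; b·c/n = 311·39/712 = 17.0351
OR_MH = (32.8794 + 61.6829 + 36.7978) / (15.9858 + 10.3066 + 17.0351) = 131.3601 / 43.3275 = 3.03179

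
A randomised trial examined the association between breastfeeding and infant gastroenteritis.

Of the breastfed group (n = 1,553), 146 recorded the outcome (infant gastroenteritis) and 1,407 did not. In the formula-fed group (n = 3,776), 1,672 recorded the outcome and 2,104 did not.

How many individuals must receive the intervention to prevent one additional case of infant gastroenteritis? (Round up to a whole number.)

Risk in treated group = 146/1553 = 0.09401; risk in control = 1672/3776 = 0.44280.
Absolute risk reduction = 0.44280 − 0.09401 = 0.34879
NNT = 1 / ARR = 1 / 0.34879 = 2.867 → round up → 3

3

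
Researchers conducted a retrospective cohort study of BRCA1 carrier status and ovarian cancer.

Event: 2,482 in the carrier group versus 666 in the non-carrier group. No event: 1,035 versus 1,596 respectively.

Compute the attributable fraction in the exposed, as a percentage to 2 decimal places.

58.28

From the description: a = 2482, b = 1035, c = 666, d = 1596.
Risk in exposed = 2482/3517 = 0.70572; risk in unexposed = 666/2262 = 0.29443.
RR = 0.70572/0.29443 = 2.39689
AR% = (RR − 1)/RR × 100 = (2.39689 − 1)/2.39689 × 100 = 58.2792%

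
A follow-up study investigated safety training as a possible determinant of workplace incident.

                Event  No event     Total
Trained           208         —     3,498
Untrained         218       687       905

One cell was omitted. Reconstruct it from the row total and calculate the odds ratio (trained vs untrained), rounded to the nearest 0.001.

0.199

The missing cell is in the exposed row: 3498 − 208 = 3290.
So a = 208, b = 3290, c = 218, d = 687.
OR = (a·d)/(b·c) = (208 × 687) / (3290 × 218) = 142896 / 717220 = 0.19924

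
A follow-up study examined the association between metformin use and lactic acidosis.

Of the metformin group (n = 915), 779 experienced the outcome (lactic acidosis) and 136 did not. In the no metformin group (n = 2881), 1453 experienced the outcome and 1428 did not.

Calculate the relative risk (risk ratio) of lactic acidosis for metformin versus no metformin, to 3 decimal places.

1.688

From the description: a = 779, b = 136, c = 1453, d = 1428.
Risk in exposed = 779/915 = 0.85137; risk in unexposed = 1453/2881 = 0.50434.
RR = 0.85137 / 0.50434 = 1.68808
The risk among the exposed is 1.69 times that among the unexposed.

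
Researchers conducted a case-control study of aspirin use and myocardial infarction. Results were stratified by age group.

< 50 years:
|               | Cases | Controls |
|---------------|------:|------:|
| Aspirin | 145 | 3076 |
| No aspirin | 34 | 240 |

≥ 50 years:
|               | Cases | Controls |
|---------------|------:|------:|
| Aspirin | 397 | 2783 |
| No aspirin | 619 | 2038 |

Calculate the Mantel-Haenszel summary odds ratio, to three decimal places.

0.457

OR_MH = Σ(aᵢdᵢ/nᵢ) / Σ(bᵢcᵢ/nᵢ), where nᵢ is the stratum total.
Stratum 1 (< 50 years): n = 3495; a·d/n = 145·240/3495 = 9.9571; b·c/n = 3076·34/3495 = 29.9239
Stratum 2 (≥ 50 years): n = 5837; a·d/n = 397·2038/5837 = 138.6133; b·c/n = 2783·619/5837 = 295.1305
OR_MH = (9.9571 + 138.6133) / (29.9239 + 295.1305) = 148.5704 / 325.0544 = 0.45706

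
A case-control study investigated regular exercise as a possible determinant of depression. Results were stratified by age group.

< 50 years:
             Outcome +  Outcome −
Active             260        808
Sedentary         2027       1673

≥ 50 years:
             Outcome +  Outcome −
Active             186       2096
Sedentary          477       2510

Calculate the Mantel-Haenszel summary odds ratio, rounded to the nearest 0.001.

0.337

OR_MH = Σ(aᵢdᵢ/nᵢ) / Σ(bᵢcᵢ/nᵢ), where nᵢ is the stratum total.
Stratum 1 (< 50 years): n = 4768; a·d/n = 260·1673/4768 = 91.2290; b·c/n = 808·2027/4768 = 343.5017
Stratum 2 (≥ 50 years): n = 5269; a·d/n = 186·2510/5269 = 88.6050; b·c/n = 2096·477/5269 = 189.7499
OR_MH = (91.2290 + 88.6050) / (343.5017 + 189.7499) = 179.8341 / 533.2515 = 0.33724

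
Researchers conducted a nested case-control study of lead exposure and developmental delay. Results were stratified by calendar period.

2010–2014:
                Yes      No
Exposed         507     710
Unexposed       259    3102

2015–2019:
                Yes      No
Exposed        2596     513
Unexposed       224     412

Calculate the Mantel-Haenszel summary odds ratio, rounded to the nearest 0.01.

8.88

OR_MH = Σ(aᵢdᵢ/nᵢ) / Σ(bᵢcᵢ/nᵢ), where nᵢ is the stratum total.
Stratum 1 (2010–2014): n = 4578; a·d/n = 507·3102/4578 = 343.5374; b·c/n = 710·259/4578 = 40.1682
Stratum 2 (2015–2019): n = 3745; a·d/n = 2596·412/3745 = 285.5947; b·c/n = 513·224/3745 = 30.6841
OR_MH = (343.5374 + 285.5947) / (40.1682 + 30.6841) = 629.1320 / 70.8523 = 8.87949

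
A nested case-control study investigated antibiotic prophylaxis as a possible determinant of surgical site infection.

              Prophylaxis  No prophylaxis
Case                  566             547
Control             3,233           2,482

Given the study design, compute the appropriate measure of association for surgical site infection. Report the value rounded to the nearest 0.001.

Reading the table with exposure as columns: a = 566 (Prophylaxis, case), b = 3233 (Prophylaxis, non-case), c = 547 (No prophylaxis, case), d = 2482.
This is a nested case-control study: participants were sampled on outcome status, so risks in the source population cannot be estimated directly — relative risk is not valid here. The odds ratio is the appropriate measure.
OR = (a·d)/(b·c) = (566 × 2482) / (3233 × 547) = 1404812 / 1768451 = 0.79437

0.794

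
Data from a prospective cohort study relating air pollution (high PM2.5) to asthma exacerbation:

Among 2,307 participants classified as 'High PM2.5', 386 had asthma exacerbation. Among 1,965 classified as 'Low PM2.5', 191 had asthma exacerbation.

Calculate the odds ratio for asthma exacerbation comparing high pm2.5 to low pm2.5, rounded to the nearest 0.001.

1.866

From the description: a = 386, b = 1921, c = 191, d = 1774.
OR = (a·d)/(b·c) = (386 × 1774) / (1921 × 191) = 684764 / 366911 = 1.86629
The odds of asthma exacerbation are about 1.87 times as high in the high pm2.5 group.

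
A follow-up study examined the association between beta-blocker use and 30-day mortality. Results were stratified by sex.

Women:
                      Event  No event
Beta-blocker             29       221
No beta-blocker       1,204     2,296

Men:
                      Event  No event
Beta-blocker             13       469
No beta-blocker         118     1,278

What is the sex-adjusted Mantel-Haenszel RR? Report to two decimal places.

RR_MH = Σ(aᵢ·n₀ᵢ/nᵢ) / Σ(cᵢ·n₁ᵢ/nᵢ), with n₁ᵢ = aᵢ+bᵢ (exposed), n₀ᵢ = cᵢ+dᵢ (unexposed), nᵢ = n₁ᵢ+n₀ᵢ.
Stratum 1 (Women): n₁ = 250, n₀ = 3500, n = 3750; a·n₀/n = 29·3500/3750 = 27.0667; c·n₁/n = 1204·250/3750 = 80.2667
Stratum 2 (Men): n₁ = 482, n₀ = 1396, n = 1878; a·n₀/n = 13·1396/1878 = 9.6635; c·n₁/n = 118·482/1878 = 30.2854
RR_MH = (27.0667 + 9.6635) / (80.2667 + 30.2854) = 36.7301 / 110.5521 = 0.33224

0.33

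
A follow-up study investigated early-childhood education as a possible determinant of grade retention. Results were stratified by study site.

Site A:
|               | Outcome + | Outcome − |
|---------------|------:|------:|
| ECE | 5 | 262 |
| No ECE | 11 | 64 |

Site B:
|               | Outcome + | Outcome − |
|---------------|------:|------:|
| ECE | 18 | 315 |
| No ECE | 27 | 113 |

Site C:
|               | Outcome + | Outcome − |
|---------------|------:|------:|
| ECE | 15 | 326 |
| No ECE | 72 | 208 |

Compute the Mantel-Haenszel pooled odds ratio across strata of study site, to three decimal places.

OR_MH = Σ(aᵢdᵢ/nᵢ) / Σ(bᵢcᵢ/nᵢ), where nᵢ is the stratum total.
Stratum 1 (Site A): n = 342; a·d/n = 5·64/342 = 0.9357; b·c/n = 262·11/342 = 8.4269
Stratum 2 (Site B): n = 473; a·d/n = 18·113/473 = 4.3002; b·c/n = 315·27/473 = 17.9810
Stratum 3 (Site C): n = 621; a·d/n = 15·208/621 = 5.0242; b·c/n = 326·72/621 = 37.7971
OR_MH = (0.9357 + 4.3002 + 5.0242) / (8.4269 + 17.9810 + 37.7971) = 10.2600 / 64.2050 = 0.15980

0.160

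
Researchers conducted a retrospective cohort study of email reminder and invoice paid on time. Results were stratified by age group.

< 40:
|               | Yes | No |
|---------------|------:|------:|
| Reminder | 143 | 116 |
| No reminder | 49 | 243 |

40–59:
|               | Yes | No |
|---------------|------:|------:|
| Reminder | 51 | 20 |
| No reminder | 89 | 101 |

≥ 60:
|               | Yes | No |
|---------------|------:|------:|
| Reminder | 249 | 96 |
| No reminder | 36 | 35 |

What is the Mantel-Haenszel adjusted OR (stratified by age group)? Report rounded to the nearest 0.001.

OR_MH = Σ(aᵢdᵢ/nᵢ) / Σ(bᵢcᵢ/nᵢ), where nᵢ is the stratum total.
Stratum 1 (< 40): n = 551; a·d/n = 143·243/551 = 63.0653; b·c/n = 116·49/551 = 10.3158
Stratum 2 (40–59): n = 261; a·d/n = 51·101/261 = 19.7356; b·c/n = 20·89/261 = 6.8199
Stratum 3 (≥ 60): n = 416; a·d/n = 249·35/416 = 20.9495; b·c/n = 96·36/416 = 8.3077
OR_MH = (63.0653 + 19.7356 + 20.9495) / (10.3158 + 6.8199 + 8.3077) = 103.7505 / 25.4434 = 4.07770

4.078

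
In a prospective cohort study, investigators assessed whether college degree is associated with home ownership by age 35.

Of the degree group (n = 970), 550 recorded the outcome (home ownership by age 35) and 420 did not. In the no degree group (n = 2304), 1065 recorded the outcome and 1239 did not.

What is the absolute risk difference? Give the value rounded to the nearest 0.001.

0.105

From the description: a = 550, b = 420, c = 1065, d = 1239.
Risk in exposed = 550/970 = 0.567010; risk in unexposed = 1065/2304 = 0.462240.
Risk difference = 0.567010 − 0.462240 = 0.104771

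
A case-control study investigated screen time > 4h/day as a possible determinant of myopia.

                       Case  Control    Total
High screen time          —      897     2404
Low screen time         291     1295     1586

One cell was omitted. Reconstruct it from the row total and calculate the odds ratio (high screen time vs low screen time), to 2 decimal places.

7.48

The missing cell is in the exposed row: 2404 − 897 = 1507.
So a = 1507, b = 897, c = 291, d = 1295.
OR = (a·d)/(b·c) = (1507 × 1295) / (897 × 291) = 1951565 / 261027 = 7.47649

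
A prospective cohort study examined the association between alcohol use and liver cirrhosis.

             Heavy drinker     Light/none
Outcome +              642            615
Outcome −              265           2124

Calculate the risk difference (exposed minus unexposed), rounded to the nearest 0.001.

0.483

Reading the table with exposure as columns: a = 642 (Heavy drinker, case), b = 265 (Heavy drinker, non-case), c = 615 (Light/none, case), d = 2124.
Risk in exposed = 642/907 = 0.707828; risk in unexposed = 615/2739 = 0.224535.
Risk difference = 0.707828 − 0.224535 = 0.483294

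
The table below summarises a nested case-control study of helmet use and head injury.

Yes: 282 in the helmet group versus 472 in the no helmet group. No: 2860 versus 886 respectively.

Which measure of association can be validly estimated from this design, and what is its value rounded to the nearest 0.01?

0.19

From the description: a = 282, b = 2860, c = 472, d = 886.
This is a nested case-control study: participants were sampled on outcome status, so risks in the source population cannot be estimated directly — relative risk is not valid here. The odds ratio is the appropriate measure.
OR = (a·d)/(b·c) = (282 × 886) / (2860 × 472) = 249852 / 1349920 = 0.18509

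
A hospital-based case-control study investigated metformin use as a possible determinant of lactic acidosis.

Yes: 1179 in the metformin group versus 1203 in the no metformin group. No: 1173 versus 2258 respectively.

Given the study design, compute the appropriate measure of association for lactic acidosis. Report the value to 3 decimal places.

From the description: a = 1179, b = 1173, c = 1203, d = 2258.
This is a hospital-based case-control study: participants were sampled on outcome status, so risks in the source population cannot be estimated directly — relative risk is not valid here. The odds ratio is the appropriate measure.
OR = (a·d)/(b·c) = (1179 × 2258) / (1173 × 1203) = 2662182 / 1411119 = 1.88658

1.887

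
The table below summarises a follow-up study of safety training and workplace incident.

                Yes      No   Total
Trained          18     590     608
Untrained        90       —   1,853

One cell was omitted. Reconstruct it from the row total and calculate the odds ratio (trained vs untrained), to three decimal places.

0.598

The missing cell is in the unexposed row: 1853 − 90 = 1763.
So a = 18, b = 590, c = 90, d = 1763.
OR = (a·d)/(b·c) = (18 × 1763) / (590 × 90) = 31734 / 53100 = 0.59763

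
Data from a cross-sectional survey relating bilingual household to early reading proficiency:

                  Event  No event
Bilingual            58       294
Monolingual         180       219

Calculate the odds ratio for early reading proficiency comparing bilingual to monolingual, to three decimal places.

Cells: a = 58, b = 294, c = 180, d = 219.
OR = (a·d)/(b·c) = (58 × 219) / (294 × 180) = 12702 / 52920 = 0.24002
Exposure is associated with lower odds of early reading proficiency (OR = 0.24 < 1).

0.240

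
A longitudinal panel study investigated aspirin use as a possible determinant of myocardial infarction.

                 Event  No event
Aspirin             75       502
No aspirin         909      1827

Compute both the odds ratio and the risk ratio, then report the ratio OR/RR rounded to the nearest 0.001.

0.768

Cells: a = 75, b = 502, c = 909, d = 1827.
OR = (75·1827)/(502·909) = 137025/456318 = 0.30028
Risk in exposed = 75/577 = 0.12998; risk in unexposed = 909/2736 = 0.33224; RR = 0.39123
OR/RR = 0.30028 / 0.39123 = 0.76753
The outcome is not rare, so the OR lies further from 1 than the RR.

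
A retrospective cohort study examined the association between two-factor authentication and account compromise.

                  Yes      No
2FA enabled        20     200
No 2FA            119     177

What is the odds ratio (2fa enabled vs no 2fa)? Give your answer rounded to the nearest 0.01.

0.15

Cells: a = 20, b = 200, c = 119, d = 177.
OR = (a·d)/(b·c) = (20 × 177) / (200 × 119) = 3540 / 23800 = 0.14874
Exposure is associated with lower odds of account compromise (OR = 0.15 < 1).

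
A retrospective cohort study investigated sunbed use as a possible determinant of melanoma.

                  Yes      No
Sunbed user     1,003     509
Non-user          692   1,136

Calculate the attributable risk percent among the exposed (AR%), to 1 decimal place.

Cells: a = 1003, b = 509, c = 692, d = 1136.
Risk in exposed = 1003/1512 = 0.66336; risk in unexposed = 692/1828 = 0.37856.
RR = 0.66336/0.37856 = 1.75234
AR% = (RR − 1)/RR × 100 = (1.75234 − 1)/1.75234 × 100 = 42.9336%

42.9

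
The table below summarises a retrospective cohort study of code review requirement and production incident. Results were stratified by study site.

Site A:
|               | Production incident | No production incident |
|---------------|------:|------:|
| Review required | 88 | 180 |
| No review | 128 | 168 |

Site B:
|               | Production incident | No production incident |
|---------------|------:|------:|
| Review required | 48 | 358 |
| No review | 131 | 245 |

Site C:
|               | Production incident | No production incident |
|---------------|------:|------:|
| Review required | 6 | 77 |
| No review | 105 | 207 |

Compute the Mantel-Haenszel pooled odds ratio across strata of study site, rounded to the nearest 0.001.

0.366

OR_MH = Σ(aᵢdᵢ/nᵢ) / Σ(bᵢcᵢ/nᵢ), where nᵢ is the stratum total.
Stratum 1 (Site A): n = 564; a·d/n = 88·168/564 = 26.2128; b·c/n = 180·128/564 = 40.8511
Stratum 2 (Site B): n = 782; a·d/n = 48·245/782 = 15.0384; b·c/n = 358·131/782 = 59.9719
Stratum 3 (Site C): n = 395; a·d/n = 6·207/395 = 3.1443; b·c/n = 77·105/395 = 20.4684
OR_MH = (26.2128 + 15.0384 + 3.1443) / (40.8511 + 59.9719 + 20.4684) = 44.3954 / 121.2913 = 0.36602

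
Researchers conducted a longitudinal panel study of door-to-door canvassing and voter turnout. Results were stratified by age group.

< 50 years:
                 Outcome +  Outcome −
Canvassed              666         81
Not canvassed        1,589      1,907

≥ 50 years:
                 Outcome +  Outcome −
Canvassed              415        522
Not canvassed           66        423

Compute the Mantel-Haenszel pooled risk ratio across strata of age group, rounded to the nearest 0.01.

2.14

RR_MH = Σ(aᵢ·n₀ᵢ/nᵢ) / Σ(cᵢ·n₁ᵢ/nᵢ), with n₁ᵢ = aᵢ+bᵢ (exposed), n₀ᵢ = cᵢ+dᵢ (unexposed), nᵢ = n₁ᵢ+n₀ᵢ.
Stratum 1 (< 50 years): n₁ = 747, n₀ = 3496, n = 4243; a·n₀/n = 666·3496/4243 = 548.7476; c·n₁/n = 1589·747/4243 = 279.7509
Stratum 2 (≥ 50 years): n₁ = 937, n₀ = 489, n = 1426; a·n₀/n = 415·489/1426 = 142.3107; c·n₁/n = 66·937/1426 = 43.3675
RR_MH = (548.7476 + 142.3107) / (279.7509 + 43.3675) = 691.0582 / 323.1183 = 2.13872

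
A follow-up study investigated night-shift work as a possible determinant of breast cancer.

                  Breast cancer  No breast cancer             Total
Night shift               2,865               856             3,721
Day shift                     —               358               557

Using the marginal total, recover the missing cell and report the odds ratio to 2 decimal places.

6.02

The missing cell is in the unexposed row: 557 − 358 = 199.
So a = 2865, b = 856, c = 199, d = 358.
OR = (a·d)/(b·c) = (2865 × 358) / (856 × 199) = 1025670 / 170344 = 6.02117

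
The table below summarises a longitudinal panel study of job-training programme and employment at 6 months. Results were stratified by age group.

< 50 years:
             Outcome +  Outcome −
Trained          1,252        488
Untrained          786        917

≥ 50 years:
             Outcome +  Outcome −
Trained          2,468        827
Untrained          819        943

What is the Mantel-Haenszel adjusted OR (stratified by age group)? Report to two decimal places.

OR_MH = Σ(aᵢdᵢ/nᵢ) / Σ(bᵢcᵢ/nᵢ), where nᵢ is the stratum total.
Stratum 1 (< 50 years): n = 3443; a·d/n = 1252·917/3443 = 333.4545; b·c/n = 488·786/3443 = 111.4052
Stratum 2 (≥ 50 years): n = 5057; a·d/n = 2468·943/5057 = 460.2183; b·c/n = 827·819/5057 = 133.9357
OR_MH = (333.4545 + 460.2183) / (111.4052 + 133.9357) = 793.6729 / 245.3409 = 3.23498

3.23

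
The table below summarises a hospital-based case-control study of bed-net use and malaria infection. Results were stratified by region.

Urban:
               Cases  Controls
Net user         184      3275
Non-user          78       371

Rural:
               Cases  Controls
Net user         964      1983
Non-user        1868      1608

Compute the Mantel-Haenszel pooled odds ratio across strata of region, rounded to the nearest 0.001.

OR_MH = Σ(aᵢdᵢ/nᵢ) / Σ(bᵢcᵢ/nᵢ), where nᵢ is the stratum total.
Stratum 1 (Urban): n = 3908; a·d/n = 184·371/3908 = 17.4678; b·c/n = 3275·78/3908 = 65.3659
Stratum 2 (Rural): n = 6423; a·d/n = 964·1608/6423 = 241.3377; b·c/n = 1983·1868/6423 = 576.7156
OR_MH = (17.4678 + 241.3377) / (65.3659 + 576.7156) = 258.8055 / 642.0815 = 0.40307

0.403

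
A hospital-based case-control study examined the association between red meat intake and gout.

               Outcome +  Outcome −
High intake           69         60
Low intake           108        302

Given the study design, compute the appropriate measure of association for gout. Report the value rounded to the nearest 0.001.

Cells: a = 69, b = 60, c = 108, d = 302.
This is a hospital-based case-control study: participants were sampled on outcome status, so risks in the source population cannot be estimated directly — relative risk is not valid here. The odds ratio is the appropriate measure.
OR = (a·d)/(b·c) = (69 × 302) / (60 × 108) = 20838 / 6480 = 3.21574

3.216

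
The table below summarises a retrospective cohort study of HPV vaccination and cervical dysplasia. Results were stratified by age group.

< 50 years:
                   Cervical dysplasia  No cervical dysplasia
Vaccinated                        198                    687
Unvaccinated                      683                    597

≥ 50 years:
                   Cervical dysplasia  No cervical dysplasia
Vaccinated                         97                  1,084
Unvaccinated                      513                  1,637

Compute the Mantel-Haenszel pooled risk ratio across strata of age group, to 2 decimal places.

RR_MH = Σ(aᵢ·n₀ᵢ/nᵢ) / Σ(cᵢ·n₁ᵢ/nᵢ), with n₁ᵢ = aᵢ+bᵢ (exposed), n₀ᵢ = cᵢ+dᵢ (unexposed), nᵢ = n₁ᵢ+n₀ᵢ.
Stratum 1 (< 50 years): n₁ = 885, n₀ = 1280, n = 2165; a·n₀/n = 198·1280/2165 = 117.0624; c·n₁/n = 683·885/2165 = 279.1940
Stratum 2 (≥ 50 years): n₁ = 1181, n₀ = 2150, n = 3331; a·n₀/n = 97·2150/3331 = 62.6088; c·n₁/n = 513·1181/3331 = 181.8832
RR_MH = (117.0624 + 62.6088) / (279.1940 + 181.8832) = 179.6712 / 461.0772 = 0.38968

0.39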